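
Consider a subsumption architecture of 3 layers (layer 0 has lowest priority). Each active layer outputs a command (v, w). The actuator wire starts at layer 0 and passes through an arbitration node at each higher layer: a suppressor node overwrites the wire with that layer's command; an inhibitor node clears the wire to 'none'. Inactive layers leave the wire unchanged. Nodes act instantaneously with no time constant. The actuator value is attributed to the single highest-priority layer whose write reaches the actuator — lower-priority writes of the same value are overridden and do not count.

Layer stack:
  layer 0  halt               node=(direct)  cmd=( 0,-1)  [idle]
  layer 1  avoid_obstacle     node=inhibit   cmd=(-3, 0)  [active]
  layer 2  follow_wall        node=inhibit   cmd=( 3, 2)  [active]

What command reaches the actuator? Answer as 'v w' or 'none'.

[0] halt off; wire := none
[1] avoid_obstacle on (inhibit); wire := none
[2] follow_wall on (inhibit); wire := none
output none

none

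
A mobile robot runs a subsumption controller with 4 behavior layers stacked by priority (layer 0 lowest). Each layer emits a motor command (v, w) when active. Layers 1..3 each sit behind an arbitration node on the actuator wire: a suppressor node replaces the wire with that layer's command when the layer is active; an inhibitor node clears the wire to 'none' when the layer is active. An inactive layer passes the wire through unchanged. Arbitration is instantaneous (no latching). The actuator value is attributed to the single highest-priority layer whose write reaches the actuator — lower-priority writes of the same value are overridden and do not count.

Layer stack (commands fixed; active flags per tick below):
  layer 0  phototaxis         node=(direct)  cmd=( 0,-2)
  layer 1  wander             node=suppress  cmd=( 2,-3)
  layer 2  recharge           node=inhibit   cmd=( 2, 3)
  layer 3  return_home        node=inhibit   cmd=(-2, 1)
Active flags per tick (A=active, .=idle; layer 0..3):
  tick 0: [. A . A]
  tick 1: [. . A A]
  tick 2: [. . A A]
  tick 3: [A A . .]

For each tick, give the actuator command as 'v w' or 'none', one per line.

tick 0:
  layer 0 (phototaxis) idle — none
  layer 1 (wander) active — suppresses: (2, -3)
  layer 2 (recharge) idle — unchanged: (2, -3)
  layer 3 (return_home) active — inhibits: none
  → actuator none
tick 1:
  layer 0 (phototaxis) idle — none
  layer 1 (wander) idle — unchanged: none
  layer 2 (recharge) active — inhibits: none
  layer 3 (return_home) active — inhibits: none
  → actuator none
tick 2:
  layer 0 (phototaxis) idle — none
  layer 1 (wander) idle — unchanged: none
  layer 2 (recharge) active — inhibits: none
  layer 3 (return_home) active — inhibits: none
  → actuator none
tick 3:
  layer 0 (phototaxis) active — direct: (0, -2)
  layer 1 (wander) active — suppresses: (2, -3)
  layer 2 (recharge) idle — unchanged: (2, -3)
  layer 3 (return_home) idle — unchanged: (2, -3)
  → actuator (2, -3)

none
none
none
2 -3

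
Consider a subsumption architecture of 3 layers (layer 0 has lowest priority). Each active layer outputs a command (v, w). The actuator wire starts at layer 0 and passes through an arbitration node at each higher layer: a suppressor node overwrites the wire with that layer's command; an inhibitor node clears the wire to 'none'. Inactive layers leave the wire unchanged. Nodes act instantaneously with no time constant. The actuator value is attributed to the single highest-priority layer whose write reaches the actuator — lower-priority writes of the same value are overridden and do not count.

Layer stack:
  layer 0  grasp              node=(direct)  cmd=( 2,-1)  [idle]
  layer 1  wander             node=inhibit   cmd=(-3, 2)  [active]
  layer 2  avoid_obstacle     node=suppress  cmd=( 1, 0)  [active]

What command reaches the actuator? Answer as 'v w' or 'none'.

1 0

layer 0 (grasp) idle — none
layer 1 (wander) active — inhibits: none
layer 2 (avoid_obstacle) active — suppresses: (1, 0)
→ actuator (1, 0)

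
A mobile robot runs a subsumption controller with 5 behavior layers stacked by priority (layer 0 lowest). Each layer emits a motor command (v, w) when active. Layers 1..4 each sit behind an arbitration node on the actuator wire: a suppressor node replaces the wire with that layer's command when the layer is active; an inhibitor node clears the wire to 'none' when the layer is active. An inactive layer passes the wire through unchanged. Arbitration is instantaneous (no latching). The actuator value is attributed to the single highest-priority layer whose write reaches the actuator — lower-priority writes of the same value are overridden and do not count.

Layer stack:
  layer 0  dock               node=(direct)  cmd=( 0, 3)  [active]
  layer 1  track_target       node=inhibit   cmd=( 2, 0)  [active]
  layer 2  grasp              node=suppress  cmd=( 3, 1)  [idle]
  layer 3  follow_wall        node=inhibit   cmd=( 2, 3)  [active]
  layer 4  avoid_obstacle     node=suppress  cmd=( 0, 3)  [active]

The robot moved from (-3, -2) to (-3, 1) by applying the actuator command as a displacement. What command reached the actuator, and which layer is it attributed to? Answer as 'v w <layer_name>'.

displacement = (-3, 1) − (-3, -2) = (0, 3)
L0 dock: active, feeds wire = (0, 3)
L1 track_target: active, inhibitor → wire = none
L2 grasp: idle → wire stays none
L3 follow_wall: active, inhibitor → wire = none
L4 avoid_obstacle: active, suppressor → wire = (0, 3)
actuator = (0, 3) — from layer 4 (avoid_obstacle)

0 3 avoid_obstacle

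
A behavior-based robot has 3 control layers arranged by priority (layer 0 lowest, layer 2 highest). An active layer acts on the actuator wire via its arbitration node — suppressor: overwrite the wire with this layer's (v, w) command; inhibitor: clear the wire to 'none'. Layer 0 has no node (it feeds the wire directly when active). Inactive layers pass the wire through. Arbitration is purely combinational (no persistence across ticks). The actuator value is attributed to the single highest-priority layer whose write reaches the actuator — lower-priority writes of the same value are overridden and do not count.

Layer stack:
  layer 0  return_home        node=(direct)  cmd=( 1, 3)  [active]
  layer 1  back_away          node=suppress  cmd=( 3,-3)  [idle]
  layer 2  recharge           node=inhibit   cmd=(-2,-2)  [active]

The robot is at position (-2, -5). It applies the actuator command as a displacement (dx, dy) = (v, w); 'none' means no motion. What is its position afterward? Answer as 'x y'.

-2 -5

[0] return_home on; wire := (1, 3)
[1] back_away off; pass (1, 3)
[2] recharge on (inhibit); wire := none
output none
position: (-2, -5) + none = (-2, -5)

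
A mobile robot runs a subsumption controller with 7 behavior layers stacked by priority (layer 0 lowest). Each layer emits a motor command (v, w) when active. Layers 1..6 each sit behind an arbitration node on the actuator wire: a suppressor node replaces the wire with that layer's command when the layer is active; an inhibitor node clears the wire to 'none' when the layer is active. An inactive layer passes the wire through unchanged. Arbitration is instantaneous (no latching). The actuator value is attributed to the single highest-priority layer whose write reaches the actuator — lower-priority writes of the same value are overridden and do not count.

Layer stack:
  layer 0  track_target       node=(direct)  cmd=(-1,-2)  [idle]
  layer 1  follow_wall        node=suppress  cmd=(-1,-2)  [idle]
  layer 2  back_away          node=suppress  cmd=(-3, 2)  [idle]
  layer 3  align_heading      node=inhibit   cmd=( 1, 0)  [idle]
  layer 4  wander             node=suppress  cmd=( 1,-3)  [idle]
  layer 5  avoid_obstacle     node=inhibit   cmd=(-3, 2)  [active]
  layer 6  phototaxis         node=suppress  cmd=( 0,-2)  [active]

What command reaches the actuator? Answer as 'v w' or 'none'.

0 -2

L0 track_target: idle → wire = none
L1 follow_wall: idle → wire stays none
L2 back_away: idle → wire stays none
L3 align_heading: idle → wire stays none
L4 wander: idle → wire stays none
L5 avoid_obstacle: active, inhibitor → wire = none
L6 phototaxis: active, suppressor → wire = (0, -2)
actuator = (0, -2)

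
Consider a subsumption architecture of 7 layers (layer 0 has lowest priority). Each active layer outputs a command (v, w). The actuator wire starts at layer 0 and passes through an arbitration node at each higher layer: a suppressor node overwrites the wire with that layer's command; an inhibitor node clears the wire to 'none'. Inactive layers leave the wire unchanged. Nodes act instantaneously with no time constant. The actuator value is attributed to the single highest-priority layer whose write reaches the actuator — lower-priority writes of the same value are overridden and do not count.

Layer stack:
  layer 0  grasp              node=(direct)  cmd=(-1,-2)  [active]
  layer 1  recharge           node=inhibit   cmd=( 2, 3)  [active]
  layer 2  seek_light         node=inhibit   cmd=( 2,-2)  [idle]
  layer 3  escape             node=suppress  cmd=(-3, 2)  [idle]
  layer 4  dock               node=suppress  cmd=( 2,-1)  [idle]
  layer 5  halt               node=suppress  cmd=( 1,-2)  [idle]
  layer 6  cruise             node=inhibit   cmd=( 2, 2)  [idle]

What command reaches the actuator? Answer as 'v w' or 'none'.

none

layer 0 (grasp) active — direct: (-1, -2)
layer 1 (recharge) active — inhibits: none
layer 2 (seek_light) idle — unchanged: none
layer 3 (escape) idle — unchanged: none
layer 4 (dock) idle — unchanged: none
layer 5 (halt) idle — unchanged: none
layer 6 (cruise) idle — unchanged: none
→ actuator none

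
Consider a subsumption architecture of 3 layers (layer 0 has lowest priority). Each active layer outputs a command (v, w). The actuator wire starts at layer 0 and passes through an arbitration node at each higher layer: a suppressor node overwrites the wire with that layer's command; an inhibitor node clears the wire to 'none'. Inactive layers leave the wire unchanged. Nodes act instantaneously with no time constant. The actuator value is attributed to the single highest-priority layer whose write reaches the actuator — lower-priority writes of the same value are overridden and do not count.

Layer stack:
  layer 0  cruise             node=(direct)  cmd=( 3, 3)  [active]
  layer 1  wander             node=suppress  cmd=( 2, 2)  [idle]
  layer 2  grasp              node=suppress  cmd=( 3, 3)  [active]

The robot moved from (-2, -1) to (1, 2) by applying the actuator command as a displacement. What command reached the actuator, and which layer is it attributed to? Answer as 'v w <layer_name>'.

3 3 grasp

displacement = (1, 2) − (-2, -1) = (3, 3)
[0] cruise on; wire := (3, 3)
[1] wander off; pass (3, 3)
[2] grasp on (suppress); wire := (3, 3)
output (3, 3) — from layer 2 (grasp)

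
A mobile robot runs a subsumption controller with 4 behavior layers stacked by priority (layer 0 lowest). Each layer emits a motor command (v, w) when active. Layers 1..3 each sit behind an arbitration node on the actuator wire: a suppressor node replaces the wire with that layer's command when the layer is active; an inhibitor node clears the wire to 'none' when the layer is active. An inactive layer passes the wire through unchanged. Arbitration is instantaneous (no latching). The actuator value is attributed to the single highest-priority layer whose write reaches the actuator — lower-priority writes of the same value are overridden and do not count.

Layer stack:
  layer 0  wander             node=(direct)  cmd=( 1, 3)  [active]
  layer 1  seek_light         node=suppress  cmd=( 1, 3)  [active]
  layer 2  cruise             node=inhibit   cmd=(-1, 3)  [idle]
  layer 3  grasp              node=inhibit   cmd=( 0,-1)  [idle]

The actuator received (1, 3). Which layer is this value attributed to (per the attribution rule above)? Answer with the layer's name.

L0 wander: active, feeds wire = (1, 3)
L1 seek_light: active, suppressor → wire = (1, 3)
L2 cruise: idle → wire stays (1, 3)
L3 grasp: idle → wire stays (1, 3)
actuator = (1, 3)
last writer: layer 1 = seek_light

seek_light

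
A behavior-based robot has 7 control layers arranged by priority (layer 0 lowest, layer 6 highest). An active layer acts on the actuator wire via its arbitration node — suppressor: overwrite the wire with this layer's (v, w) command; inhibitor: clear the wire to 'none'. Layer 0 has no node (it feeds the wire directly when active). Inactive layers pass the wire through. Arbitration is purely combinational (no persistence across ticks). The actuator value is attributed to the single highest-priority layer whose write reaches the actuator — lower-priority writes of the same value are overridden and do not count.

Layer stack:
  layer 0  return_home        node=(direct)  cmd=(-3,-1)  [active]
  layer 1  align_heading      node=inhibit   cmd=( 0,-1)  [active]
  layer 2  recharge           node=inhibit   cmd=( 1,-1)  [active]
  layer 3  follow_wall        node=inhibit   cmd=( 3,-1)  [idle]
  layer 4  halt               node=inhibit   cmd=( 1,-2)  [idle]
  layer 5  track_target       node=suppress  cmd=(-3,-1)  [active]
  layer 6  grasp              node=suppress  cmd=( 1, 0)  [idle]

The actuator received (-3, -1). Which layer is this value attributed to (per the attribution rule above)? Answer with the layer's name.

L0 return_home: active, feeds wire = (-3, -1)
L1 align_heading: active, inhibitor → wire = none
L2 recharge: active, inhibitor → wire = none
L3 follow_wall: idle → wire stays none
L4 halt: idle → wire stays none
L5 track_target: active, suppressor → wire = (-3, -1)
L6 grasp: idle → wire stays (-3, -1)
actuator = (-3, -1)
last writer: layer 5 = track_target

track_target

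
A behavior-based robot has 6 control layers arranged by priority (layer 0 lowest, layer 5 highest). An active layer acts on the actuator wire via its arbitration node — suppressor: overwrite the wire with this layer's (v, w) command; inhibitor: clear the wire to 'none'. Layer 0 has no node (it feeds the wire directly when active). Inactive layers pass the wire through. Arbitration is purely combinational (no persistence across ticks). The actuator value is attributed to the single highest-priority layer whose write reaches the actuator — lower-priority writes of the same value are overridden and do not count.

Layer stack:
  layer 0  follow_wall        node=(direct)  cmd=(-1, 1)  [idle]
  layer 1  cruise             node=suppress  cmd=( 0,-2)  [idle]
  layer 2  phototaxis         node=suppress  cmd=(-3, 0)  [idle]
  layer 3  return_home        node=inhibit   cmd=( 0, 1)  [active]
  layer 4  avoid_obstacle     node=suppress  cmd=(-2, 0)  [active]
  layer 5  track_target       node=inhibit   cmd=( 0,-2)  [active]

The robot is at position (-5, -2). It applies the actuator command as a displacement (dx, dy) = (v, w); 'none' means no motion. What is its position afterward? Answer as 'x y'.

-5 -2

[0] follow_wall off; wire := none
[1] cruise off; pass none
[2] phototaxis off; pass none
[3] return_home on (inhibit); wire := none
[4] avoid_obstacle on (suppress); wire := (-2, 0)
[5] track_target on (inhibit); wire := none
output none
position: (-5, -2) + none = (-5, -2)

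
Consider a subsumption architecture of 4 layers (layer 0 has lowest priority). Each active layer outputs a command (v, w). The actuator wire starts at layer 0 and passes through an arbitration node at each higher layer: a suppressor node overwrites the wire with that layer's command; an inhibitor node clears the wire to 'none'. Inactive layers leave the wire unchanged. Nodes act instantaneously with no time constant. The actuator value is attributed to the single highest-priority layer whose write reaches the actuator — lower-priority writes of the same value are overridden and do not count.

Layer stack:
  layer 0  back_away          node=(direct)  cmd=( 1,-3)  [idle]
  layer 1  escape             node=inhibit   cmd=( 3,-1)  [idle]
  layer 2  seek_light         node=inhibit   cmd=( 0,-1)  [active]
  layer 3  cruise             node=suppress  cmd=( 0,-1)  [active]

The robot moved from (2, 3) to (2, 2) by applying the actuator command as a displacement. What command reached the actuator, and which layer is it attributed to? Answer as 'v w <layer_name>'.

displacement = (2, 2) − (2, 3) = (0, -1)
[0] back_away off; wire := none
[1] escape off; pass none
[2] seek_light on (inhibit); wire := none
[3] cruise on (suppress); wire := (0, -1)
output (0, -1) — from layer 3 (cruise)

0 -1 cruise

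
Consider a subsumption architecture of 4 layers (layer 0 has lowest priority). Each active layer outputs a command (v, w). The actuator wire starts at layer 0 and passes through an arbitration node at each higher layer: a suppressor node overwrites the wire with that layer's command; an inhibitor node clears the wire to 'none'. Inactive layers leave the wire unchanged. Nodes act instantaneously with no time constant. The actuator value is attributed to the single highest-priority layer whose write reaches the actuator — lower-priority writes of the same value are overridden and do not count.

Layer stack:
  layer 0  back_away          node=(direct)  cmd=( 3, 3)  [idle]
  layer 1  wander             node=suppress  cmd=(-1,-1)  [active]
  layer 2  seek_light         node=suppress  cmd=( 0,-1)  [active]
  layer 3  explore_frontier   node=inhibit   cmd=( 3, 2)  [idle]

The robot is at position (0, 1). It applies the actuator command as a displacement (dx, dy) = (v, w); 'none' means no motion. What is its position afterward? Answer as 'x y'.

L0 back_away: idle → wire = none
L1 wander: active, suppressor → wire = (-1, -1)
L2 seek_light: active, suppressor → wire = (0, -1)
L3 explore_frontier: idle → wire stays (0, -1)
actuator = (0, -1)
position: (0, 1) + (0, -1) = (0, 0)

0 0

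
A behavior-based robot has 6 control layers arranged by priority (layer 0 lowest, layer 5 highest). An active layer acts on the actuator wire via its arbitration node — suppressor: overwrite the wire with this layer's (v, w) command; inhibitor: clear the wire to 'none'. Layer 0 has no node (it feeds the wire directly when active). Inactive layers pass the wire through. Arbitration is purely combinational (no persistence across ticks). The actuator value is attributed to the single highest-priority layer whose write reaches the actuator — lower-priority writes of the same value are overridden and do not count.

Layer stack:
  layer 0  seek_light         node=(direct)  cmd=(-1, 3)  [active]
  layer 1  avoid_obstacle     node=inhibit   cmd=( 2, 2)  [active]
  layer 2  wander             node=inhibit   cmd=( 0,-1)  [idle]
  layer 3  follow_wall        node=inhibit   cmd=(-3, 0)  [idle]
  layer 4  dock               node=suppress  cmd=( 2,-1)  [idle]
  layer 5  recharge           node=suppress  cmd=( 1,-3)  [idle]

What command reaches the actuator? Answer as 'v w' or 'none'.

L0 seek_light: active, feeds wire = (-1, 3)
L1 avoid_obstacle: active, inhibitor → wire = none
L2 wander: idle → wire stays none
L3 follow_wall: idle → wire stays none
L4 dock: idle → wire stays none
L5 recharge: idle → wire stays none
actuator = none

none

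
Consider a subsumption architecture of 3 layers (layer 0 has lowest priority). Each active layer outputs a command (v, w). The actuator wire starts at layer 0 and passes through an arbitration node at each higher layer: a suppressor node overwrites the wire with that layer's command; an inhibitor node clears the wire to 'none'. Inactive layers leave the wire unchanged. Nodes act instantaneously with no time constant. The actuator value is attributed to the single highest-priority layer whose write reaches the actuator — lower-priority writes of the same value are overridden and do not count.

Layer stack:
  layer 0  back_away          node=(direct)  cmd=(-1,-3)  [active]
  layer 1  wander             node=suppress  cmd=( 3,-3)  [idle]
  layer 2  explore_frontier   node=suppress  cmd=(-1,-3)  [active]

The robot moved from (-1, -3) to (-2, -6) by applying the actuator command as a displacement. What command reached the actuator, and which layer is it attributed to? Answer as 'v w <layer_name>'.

-1 -3 explore_frontier

displacement = (-2, -6) − (-1, -3) = (-1, -3)
layer 0 (back_away) active — direct: (-1, -3)
layer 1 (wander) idle — unchanged: (-1, -3)
layer 2 (explore_frontier) active — suppresses: (-1, -3)
→ actuator (-1, -3) — from layer 2 (explore_frontier)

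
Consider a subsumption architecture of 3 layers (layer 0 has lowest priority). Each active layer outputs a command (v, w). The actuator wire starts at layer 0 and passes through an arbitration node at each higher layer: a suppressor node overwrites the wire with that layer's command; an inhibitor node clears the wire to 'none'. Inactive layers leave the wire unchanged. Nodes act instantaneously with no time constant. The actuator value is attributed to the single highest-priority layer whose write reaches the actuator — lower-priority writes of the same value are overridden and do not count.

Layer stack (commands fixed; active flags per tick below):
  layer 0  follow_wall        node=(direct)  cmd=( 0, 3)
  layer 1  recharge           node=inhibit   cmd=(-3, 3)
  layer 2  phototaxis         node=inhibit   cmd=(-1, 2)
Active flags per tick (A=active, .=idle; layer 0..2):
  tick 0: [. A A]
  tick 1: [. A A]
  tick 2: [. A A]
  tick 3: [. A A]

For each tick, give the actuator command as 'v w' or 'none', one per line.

none
none
none
none

tick 0:
  [0] follow_wall off; wire := none
  [1] recharge on (inhibit); wire := none
  [2] phototaxis on (inhibit); wire := none
  output none
tick 1:
  [0] follow_wall off; wire := none
  [1] recharge on (inhibit); wire := none
  [2] phototaxis on (inhibit); wire := none
  output none
tick 2:
  [0] follow_wall off; wire := none
  [1] recharge on (inhibit); wire := none
  [2] phototaxis on (inhibit); wire := none
  output none
tick 3:
  [0] follow_wall off; wire := none
  [1] recharge on (inhibit); wire := none
  [2] phototaxis on (inhibit); wire := none
  output none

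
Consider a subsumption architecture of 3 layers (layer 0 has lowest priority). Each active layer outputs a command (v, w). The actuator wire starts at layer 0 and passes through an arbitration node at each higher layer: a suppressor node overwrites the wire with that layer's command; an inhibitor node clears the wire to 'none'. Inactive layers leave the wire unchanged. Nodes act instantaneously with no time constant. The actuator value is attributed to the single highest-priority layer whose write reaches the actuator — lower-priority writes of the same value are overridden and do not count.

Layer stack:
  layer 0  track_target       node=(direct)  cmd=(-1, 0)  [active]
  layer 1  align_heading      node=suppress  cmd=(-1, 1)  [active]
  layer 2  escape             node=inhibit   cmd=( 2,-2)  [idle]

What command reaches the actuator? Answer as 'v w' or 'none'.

-1 1

[0] track_target on; wire := (-1, 0)
[1] align_heading on (suppress); wire := (-1, 1)
[2] escape off; pass (-1, 1)
output (-1, 1)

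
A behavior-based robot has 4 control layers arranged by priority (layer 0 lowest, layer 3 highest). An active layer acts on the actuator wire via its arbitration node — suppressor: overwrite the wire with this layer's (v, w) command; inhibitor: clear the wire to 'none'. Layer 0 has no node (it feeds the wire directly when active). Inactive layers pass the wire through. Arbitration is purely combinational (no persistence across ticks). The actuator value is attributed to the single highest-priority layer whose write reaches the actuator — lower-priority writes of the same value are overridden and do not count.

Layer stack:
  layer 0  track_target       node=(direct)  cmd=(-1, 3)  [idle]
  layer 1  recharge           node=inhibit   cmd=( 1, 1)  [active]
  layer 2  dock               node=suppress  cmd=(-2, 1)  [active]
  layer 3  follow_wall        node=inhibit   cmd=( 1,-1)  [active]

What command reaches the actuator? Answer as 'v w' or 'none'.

layer 0 (track_target) idle — none
layer 1 (recharge) active — inhibits: none
layer 2 (dock) active — suppresses: (-2, 1)
layer 3 (follow_wall) active — inhibits: none
→ actuator none

none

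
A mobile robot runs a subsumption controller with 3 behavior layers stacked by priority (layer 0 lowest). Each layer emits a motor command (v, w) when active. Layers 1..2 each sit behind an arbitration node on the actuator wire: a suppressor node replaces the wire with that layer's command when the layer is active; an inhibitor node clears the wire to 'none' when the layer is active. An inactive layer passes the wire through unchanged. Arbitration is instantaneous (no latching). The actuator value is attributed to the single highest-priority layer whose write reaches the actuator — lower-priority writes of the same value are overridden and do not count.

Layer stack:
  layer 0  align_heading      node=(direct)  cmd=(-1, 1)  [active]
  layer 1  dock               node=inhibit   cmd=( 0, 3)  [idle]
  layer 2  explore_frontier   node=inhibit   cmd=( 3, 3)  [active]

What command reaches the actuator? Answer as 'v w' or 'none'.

[0] align_heading on; wire := (-1, 1)
[1] dock off; pass (-1, 1)
[2] explore_frontier on (inhibit); wire := none
output none

none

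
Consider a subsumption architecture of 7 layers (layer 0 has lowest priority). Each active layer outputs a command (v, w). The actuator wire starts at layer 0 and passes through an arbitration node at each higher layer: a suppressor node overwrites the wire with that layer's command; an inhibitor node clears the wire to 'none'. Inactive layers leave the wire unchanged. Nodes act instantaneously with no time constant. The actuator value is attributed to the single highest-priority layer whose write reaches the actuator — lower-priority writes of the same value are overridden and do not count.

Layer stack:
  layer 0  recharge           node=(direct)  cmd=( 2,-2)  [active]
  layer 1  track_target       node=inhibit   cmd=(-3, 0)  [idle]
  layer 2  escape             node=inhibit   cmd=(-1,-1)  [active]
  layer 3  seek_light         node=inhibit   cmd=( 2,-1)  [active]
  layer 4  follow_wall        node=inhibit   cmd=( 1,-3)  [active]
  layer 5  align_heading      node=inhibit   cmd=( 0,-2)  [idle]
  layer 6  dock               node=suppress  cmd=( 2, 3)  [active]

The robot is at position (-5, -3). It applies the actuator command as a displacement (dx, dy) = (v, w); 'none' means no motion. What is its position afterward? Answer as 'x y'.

L0 recharge: active, feeds wire = (2, -2)
L1 track_target: idle → wire stays (2, -2)
L2 escape: active, inhibitor → wire = none
L3 seek_light: active, inhibitor → wire = none
L4 follow_wall: active, inhibitor → wire = none
L5 align_heading: idle → wire stays none
L6 dock: active, suppressor → wire = (2, 3)
actuator = (2, 3)
position: (-5, -3) + (2, 3) = (-3, 0)

-3 0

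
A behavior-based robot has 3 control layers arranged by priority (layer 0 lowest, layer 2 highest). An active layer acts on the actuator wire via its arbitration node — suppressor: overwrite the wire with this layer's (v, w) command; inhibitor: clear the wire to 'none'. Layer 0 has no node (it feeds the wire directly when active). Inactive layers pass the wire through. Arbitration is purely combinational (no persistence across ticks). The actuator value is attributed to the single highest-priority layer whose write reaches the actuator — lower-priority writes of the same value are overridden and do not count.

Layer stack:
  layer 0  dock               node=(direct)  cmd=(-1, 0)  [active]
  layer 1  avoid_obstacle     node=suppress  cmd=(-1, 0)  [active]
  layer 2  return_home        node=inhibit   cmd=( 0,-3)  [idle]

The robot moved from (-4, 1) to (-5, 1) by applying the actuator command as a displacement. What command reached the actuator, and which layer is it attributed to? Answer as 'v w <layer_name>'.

-1 0 avoid_obstacle

displacement = (-5, 1) − (-4, 1) = (-1, 0)
L0 dock: active, feeds wire = (-1, 0)
L1 avoid_obstacle: active, suppressor → wire = (-1, 0)
L2 return_home: idle → wire stays (-1, 0)
actuator = (-1, 0) — from layer 1 (avoid_obstacle)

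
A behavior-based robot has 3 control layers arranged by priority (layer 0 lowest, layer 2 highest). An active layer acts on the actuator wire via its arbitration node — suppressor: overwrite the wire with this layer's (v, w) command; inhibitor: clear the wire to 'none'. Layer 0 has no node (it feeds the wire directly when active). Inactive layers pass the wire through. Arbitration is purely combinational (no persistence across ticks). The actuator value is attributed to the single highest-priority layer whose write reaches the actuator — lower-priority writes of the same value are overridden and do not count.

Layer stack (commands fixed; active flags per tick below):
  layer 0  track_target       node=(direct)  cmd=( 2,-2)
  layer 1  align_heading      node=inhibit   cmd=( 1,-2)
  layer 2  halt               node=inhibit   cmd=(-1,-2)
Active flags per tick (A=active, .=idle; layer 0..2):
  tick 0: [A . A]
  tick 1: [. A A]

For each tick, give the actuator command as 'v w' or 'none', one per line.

none
none

tick 0:
  layer 0 (track_target) active — direct: (2, -2)
  layer 1 (align_heading) idle — unchanged: (2, -2)
  layer 2 (halt) active — inhibits: none
  → actuator none
tick 1:
  layer 0 (track_target) idle — none
  layer 1 (align_heading) active — inhibits: none
  layer 2 (halt) active — inhibits: none
  → actuator none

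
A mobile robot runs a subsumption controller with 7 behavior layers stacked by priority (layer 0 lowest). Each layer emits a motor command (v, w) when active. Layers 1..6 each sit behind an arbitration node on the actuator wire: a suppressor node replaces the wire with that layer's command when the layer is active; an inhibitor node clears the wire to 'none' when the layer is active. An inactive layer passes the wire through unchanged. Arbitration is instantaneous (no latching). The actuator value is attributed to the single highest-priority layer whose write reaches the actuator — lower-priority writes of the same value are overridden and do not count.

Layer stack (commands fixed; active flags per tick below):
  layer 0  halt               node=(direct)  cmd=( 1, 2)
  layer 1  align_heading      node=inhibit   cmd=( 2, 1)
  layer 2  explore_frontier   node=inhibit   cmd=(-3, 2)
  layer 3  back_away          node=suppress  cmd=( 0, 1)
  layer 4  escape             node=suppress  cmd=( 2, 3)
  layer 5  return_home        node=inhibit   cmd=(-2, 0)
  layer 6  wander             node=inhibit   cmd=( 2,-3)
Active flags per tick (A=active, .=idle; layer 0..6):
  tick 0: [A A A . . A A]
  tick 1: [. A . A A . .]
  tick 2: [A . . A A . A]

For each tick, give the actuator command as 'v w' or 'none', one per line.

tick 0:
  L0 halt: active, feeds wire = (1, 2)
  L1 align_heading: active, inhibitor → wire = none
  L2 explore_frontier: active, inhibitor → wire = none
  L3 back_away: idle → wire stays none
  L4 escape: idle → wire stays none
  L5 return_home: active, inhibitor → wire = none
  L6 wander: active, inhibitor → wire = none
  actuator = none
tick 1:
  L0 halt: idle → wire = none
  L1 align_heading: active, inhibitor → wire = none
  L2 explore_frontier: idle → wire stays none
  L3 back_away: active, suppressor → wire = (0, 1)
  L4 escape: active, suppressor → wire = (2, 3)
  L5 return_home: idle → wire stays (2, 3)
  L6 wander: idle → wire stays (2, 3)
  actuator = (2, 3)
tick 2:
  L0 halt: active, feeds wire = (1, 2)
  L1 align_heading: idle → wire stays (1, 2)
  L2 explore_frontier: idle → wire stays (1, 2)
  L3 back_away: active, suppressor → wire = (0, 1)
  L4 escape: active, suppressor → wire = (2, 3)
  L5 return_home: idle → wire stays (2, 3)
  L6 wander: active, inhibitor → wire = none
  actuator = none

none
2 3
none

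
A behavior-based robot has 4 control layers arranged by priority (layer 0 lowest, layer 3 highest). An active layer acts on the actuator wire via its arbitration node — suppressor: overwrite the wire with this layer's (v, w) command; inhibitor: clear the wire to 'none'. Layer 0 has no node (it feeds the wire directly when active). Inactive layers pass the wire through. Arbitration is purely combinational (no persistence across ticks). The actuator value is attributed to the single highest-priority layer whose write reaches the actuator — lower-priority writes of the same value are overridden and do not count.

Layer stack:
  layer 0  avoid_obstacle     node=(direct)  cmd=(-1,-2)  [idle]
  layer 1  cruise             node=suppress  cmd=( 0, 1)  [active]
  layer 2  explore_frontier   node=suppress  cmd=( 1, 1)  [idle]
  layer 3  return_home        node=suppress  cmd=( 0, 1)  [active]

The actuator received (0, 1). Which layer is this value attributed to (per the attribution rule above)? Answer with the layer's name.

layer 0 (avoid_obstacle) idle — none
layer 1 (cruise) active — suppresses: (0, 1)
layer 2 (explore_frontier) idle — unchanged: (0, 1)
layer 3 (return_home) active — suppresses: (0, 1)
→ actuator (0, 1)
last writer: layer 3 = return_home

return_home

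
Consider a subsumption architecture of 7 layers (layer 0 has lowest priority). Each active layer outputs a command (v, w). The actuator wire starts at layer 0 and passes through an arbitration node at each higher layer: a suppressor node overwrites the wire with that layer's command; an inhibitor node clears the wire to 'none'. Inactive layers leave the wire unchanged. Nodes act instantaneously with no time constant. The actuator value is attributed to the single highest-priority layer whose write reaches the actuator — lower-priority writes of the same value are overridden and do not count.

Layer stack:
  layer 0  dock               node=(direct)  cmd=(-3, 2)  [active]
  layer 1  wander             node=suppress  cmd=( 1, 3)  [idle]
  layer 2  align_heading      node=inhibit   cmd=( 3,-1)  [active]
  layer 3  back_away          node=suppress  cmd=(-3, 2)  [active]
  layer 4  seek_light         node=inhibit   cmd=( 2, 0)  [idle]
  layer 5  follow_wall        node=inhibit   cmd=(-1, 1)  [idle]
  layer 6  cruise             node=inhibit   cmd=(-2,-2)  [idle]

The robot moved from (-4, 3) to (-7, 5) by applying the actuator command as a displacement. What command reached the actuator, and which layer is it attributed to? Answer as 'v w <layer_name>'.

displacement = (-7, 5) − (-4, 3) = (-3, 2)
L0 dock: active, feeds wire = (-3, 2)
L1 wander: idle → wire stays (-3, 2)
L2 align_heading: active, inhibitor → wire = none
L3 back_away: active, suppressor → wire = (-3, 2)
L4 seek_light: idle → wire stays (-3, 2)
L5 follow_wall: idle → wire stays (-3, 2)
L6 cruise: idle → wire stays (-3, 2)
actuator = (-3, 2) — from layer 3 (back_away)

-3 2 back_away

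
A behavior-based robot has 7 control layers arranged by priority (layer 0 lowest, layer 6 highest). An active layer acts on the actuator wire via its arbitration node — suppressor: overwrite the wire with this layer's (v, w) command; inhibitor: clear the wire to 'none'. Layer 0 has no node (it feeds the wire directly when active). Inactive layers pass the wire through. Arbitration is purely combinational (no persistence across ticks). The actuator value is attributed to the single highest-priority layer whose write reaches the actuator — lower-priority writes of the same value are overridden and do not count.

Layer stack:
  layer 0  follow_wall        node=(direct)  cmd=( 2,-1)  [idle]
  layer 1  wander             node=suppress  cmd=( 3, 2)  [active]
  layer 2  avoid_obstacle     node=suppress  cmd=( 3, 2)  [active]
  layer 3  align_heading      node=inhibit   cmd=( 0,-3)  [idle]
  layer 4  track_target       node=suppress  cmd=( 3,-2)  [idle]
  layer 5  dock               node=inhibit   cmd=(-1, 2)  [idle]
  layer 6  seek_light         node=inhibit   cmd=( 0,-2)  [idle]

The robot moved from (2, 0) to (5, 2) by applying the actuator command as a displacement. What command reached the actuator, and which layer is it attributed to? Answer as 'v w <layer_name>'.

3 2 avoid_obstacle

displacement = (5, 2) − (2, 0) = (3, 2)
L0 follow_wall: idle → wire = none
L1 wander: active, suppressor → wire = (3, 2)
L2 avoid_obstacle: active, suppressor → wire = (3, 2)
L3 align_heading: idle → wire stays (3, 2)
L4 track_target: idle → wire stays (3, 2)
L5 dock: idle → wire stays (3, 2)
L6 seek_light: idle → wire stays (3, 2)
actuator = (3, 2) — from layer 2 (avoid_obstacle)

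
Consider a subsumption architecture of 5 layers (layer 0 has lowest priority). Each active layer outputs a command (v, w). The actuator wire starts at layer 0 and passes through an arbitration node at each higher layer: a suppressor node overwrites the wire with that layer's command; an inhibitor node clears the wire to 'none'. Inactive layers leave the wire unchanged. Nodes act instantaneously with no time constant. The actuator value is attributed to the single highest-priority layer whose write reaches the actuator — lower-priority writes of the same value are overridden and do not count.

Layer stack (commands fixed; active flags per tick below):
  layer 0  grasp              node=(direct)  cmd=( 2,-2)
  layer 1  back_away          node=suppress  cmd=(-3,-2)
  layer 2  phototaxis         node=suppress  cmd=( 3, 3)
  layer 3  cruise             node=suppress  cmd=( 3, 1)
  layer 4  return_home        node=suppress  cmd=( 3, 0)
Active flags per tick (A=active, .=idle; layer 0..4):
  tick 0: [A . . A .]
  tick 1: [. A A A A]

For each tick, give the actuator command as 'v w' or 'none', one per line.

tick 0:
  layer 0 (grasp) active — direct: (2, -2)
  layer 1 (back_away) idle — unchanged: (2, -2)
  layer 2 (phototaxis) idle — unchanged: (2, -2)
  layer 3 (cruise) active — suppresses: (3, 1)
  layer 4 (return_home) idle — unchanged: (3, 1)
  → actuator (3, 1)
tick 1:
  layer 0 (grasp) idle — none
  layer 1 (back_away) active — suppresses: (-3, -2)
  layer 2 (phototaxis) active — suppresses: (3, 3)
  layer 3 (cruise) active — suppresses: (3, 1)
  layer 4 (return_home) active — suppresses: (3, 0)
  → actuator (3, 0)

3 1
3 0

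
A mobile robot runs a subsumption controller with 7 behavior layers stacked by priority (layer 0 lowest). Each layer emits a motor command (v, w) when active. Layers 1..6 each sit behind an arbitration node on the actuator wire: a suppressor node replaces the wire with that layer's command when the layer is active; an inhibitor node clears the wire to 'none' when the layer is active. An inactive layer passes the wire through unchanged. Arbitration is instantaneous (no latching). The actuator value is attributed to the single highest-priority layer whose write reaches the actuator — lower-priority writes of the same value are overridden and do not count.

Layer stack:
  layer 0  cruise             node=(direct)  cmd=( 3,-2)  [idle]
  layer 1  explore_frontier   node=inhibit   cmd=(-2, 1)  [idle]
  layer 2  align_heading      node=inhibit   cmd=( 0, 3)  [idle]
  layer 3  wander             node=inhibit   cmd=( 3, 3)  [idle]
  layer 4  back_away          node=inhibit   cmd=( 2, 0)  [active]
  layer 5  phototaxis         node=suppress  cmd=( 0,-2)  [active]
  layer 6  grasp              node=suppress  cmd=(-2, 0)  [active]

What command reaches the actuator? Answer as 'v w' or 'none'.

L0 cruise: idle → wire = none
L1 explore_frontier: idle → wire stays none
L2 align_heading: idle → wire stays none
L3 wander: idle → wire stays none
L4 back_away: active, inhibitor → wire = none
L5 phototaxis: active, suppressor → wire = (0, -2)
L6 grasp: active, suppressor → wire = (-2, 0)
actuator = (-2, 0)

-2 0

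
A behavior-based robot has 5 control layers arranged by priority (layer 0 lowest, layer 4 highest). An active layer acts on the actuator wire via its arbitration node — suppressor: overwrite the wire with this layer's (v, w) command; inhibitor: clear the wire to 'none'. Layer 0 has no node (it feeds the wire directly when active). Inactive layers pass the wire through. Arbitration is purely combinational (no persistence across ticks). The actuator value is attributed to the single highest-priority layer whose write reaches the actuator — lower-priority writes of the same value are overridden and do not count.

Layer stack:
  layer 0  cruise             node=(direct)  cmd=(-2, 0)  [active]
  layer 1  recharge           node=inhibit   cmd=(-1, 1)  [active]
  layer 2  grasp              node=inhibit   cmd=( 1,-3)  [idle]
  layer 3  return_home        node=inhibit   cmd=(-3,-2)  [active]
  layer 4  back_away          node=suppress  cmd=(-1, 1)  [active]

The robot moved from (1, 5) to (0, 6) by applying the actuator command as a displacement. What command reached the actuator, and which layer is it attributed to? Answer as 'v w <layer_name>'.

displacement = (0, 6) − (1, 5) = (-1, 1)
[0] cruise on; wire := (-2, 0)
[1] recharge on (inhibit); wire := none
[2] grasp off; pass none
[3] return_home on (inhibit); wire := none
[4] back_away on (suppress); wire := (-1, 1)
output (-1, 1) — from layer 4 (back_away)

-1 1 back_away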